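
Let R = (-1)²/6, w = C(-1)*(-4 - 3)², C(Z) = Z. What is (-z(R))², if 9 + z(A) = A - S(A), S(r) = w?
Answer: 58081/36 ≈ 1613.4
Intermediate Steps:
w = -49 (w = -(-4 - 3)² = -1*(-7)² = -1*49 = -49)
R = ⅙ (R = 1*(⅙) = ⅙ ≈ 0.16667)
S(r) = -49
z(A) = 40 + A (z(A) = -9 + (A - 1*(-49)) = -9 + (A + 49) = -9 + (49 + A) = 40 + A)
(-z(R))² = (-(40 + ⅙))² = (-1*241/6)² = (-241/6)² = 58081/36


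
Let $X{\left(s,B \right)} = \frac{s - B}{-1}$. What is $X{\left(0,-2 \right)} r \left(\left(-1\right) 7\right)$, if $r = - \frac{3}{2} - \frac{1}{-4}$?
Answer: $- \frac{35}{2} \approx -17.5$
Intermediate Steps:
$r = - \frac{5}{4}$ ($r = \left(-3\right) \frac{1}{2} - - \frac{1}{4} = - \frac{3}{2} + \frac{1}{4} = - \frac{5}{4} \approx -1.25$)
$X{\left(s,B \right)} = B - s$ ($X{\left(s,B \right)} = \left(s - B\right) \left(-1\right) = B - s$)
$X{\left(0,-2 \right)} r \left(\left(-1\right) 7\right) = \left(-2 - 0\right) \left(- \frac{5}{4}\right) \left(\left(-1\right) 7\right) = \left(-2 + 0\right) \left(- \frac{5}{4}\right) \left(-7\right) = \left(-2\right) \left(- \frac{5}{4}\right) \left(-7\right) = \frac{5}{2} \left(-7\right) = - \frac{35}{2}$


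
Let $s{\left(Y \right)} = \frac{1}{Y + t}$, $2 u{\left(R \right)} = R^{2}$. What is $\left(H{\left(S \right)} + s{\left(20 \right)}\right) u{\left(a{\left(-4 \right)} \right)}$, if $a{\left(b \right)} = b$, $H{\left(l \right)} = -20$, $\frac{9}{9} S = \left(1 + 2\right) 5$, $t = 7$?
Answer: $- \frac{4312}{27} \approx -159.7$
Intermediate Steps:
$S = 15$ ($S = \left(1 + 2\right) 5 = 3 \cdot 5 = 15$)
$u{\left(R \right)} = \frac{R^{2}}{2}$
$s{\left(Y \right)} = \frac{1}{7 + Y}$ ($s{\left(Y \right)} = \frac{1}{Y + 7} = \frac{1}{7 + Y}$)
$\left(H{\left(S \right)} + s{\left(20 \right)}\right) u{\left(a{\left(-4 \right)} \right)} = \left(-20 + \frac{1}{7 + 20}\right) \frac{\left(-4\right)^{2}}{2} = \left(-20 + \frac{1}{27}\right) \frac{1}{2} \cdot 16 = \left(-20 + \frac{1}{27}\right) 8 = \left(- \frac{539}{27}\right) 8 = - \frac{4312}{27}$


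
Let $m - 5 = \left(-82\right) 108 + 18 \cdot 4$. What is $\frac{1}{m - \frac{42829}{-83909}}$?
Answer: $- \frac{83909}{736594282} \approx -0.00011391$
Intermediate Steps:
$m = -8779$ ($m = 5 + \left(\left(-82\right) 108 + 18 \cdot 4\right) = 5 + \left(-8856 + 72\right) = 5 - 8784 = -8779$)
$\frac{1}{m - \frac{42829}{-83909}} = \frac{1}{-8779 - \frac{42829}{-83909}} = \frac{1}{-8779 - - \frac{42829}{83909}} = \frac{1}{-8779 + \frac{42829}{83909}} = \frac{1}{- \frac{736594282}{83909}} = - \frac{83909}{736594282}$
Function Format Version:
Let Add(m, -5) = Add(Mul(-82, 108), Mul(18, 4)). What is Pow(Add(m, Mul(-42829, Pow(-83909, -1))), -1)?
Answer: Rational(-83909, 736594282) ≈ -0.00011391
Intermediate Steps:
m = -8779 (m = Add(5, Add(Mul(-82, 108), Mul(18, 4))) = Add(5, Add(-8856, 72)) = Add(5, -8784) = -8779)
Pow(Add(m, Mul(-42829, Pow(-83909, -1))), -1) = Pow(Add(-8779, Mul(-42829, Pow(-83909, -1))), -1) = Pow(Add(-8779, Mul(-42829, Rational(-1, 83909))), -1) = Pow(Add(-8779, Rational(42829, 83909)), -1) = Pow(Rational(-736594282, 83909), -1) = Rational(-83909, 736594282)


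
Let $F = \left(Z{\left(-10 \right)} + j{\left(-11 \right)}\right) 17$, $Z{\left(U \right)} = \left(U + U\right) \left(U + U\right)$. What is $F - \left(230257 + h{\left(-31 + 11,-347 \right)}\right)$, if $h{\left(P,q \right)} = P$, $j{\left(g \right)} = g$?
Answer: $-223624$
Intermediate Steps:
$Z{\left(U \right)} = 4 U^{2}$ ($Z{\left(U \right)} = 2 U 2 U = 4 U^{2}$)
$F = 6613$ ($F = \left(4 \left(-10\right)^{2} - 11\right) 17 = \left(4 \cdot 100 - 11\right) 17 = \left(400 - 11\right) 17 = 389 \cdot 17 = 6613$)
$F - \left(230257 + h{\left(-31 + 11,-347 \right)}\right) = 6613 - \left(230257 + \left(-31 + 11\right)\right) = 6613 - \left(230257 - 20\right) = 6613 - 230237 = -223624$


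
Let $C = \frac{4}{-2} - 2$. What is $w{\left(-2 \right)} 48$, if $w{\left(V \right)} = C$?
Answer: $-192$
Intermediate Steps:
$C = -4$ ($C = 4 \left(- \frac{1}{2}\right) - 2 = -2 - 2 = -4$)
$w{\left(V \right)} = -4$
$w{\left(-2 \right)} 48 = \left(-4\right) 48 = -192$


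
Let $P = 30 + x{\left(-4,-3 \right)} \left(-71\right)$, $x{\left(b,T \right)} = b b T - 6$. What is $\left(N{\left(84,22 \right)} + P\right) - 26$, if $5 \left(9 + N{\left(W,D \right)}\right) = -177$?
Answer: $\frac{18968}{5} \approx 3793.6$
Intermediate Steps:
$x{\left(b,T \right)} = -6 + T b^{2}$ ($x{\left(b,T \right)} = b^{2} T - 6 = T b^{2} - 6 = -6 + T b^{2}$)
$N{\left(W,D \right)} = - \frac{222}{5}$ ($N{\left(W,D \right)} = -9 + \frac{1}{5} \left(-177\right) = -9 - \frac{177}{5} = - \frac{222}{5}$)
$P = 3864$ ($P = 30 + \left(-6 - 3 \left(-4\right)^{2}\right) \left(-71\right) = 30 + \left(-6 - 48\right) \left(-71\right) = 30 - -3834 = 30 + 3834 = 3864$)
$\left(N{\left(84,22 \right)} + P\right) - 26 = \left(- \frac{222}{5} + 3864\right) - 26 = \frac{19098}{5} - 26 = \frac{18968}{5}$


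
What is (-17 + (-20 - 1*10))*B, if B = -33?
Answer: 1551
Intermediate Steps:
(-17 + (-20 - 1*10))*B = (-17 + (-20 - 1*10))*(-33) = (-17 + (-20 - 10))*(-33) = (-17 - 30)*(-33) = -47*(-33) = 1551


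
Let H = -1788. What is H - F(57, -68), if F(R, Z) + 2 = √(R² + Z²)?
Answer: -1786 - √7873 ≈ -1874.7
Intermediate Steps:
F(R, Z) = -2 + √(R² + Z²)
H - F(57, -68) = -1788 - (-2 + √(57² + (-68)²)) = -1788 - (-2 + √(3249 + 4624)) = -1788 - (-2 + √7873) = -1788 + (2 - √7873) = -1786 - √7873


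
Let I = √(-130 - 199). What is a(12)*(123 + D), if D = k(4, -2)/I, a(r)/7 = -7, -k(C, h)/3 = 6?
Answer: -6027 - 126*I*√329/47 ≈ -6027.0 - 48.626*I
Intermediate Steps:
k(C, h) = -18 (k(C, h) = -3*6 = -18)
I = I*√329 (I = √(-329) = I*√329 ≈ 18.138*I)
a(r) = -49 (a(r) = 7*(-7) = -49)
D = 18*I*√329/329 (D = -18*(-I*√329/329) = -(-18)*I*√329/329 = 18*I*√329/329 ≈ 0.99237*I)
a(12)*(123 + D) = -49*(123 + 18*I*√329/329) = -6027 - 126*I*√329/47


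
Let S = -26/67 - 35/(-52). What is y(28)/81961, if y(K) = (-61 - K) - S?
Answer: -28279/25959284 ≈ -0.0010894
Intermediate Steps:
S = 993/3484 (S = -26*1/67 - 35*(-1/52) = -26/67 + 35/52 = 993/3484 ≈ 0.28502)
y(K) = -213517/3484 - K (y(K) = (-61 - K) - 1*993/3484 = (-61 - K) - 993/3484 = -213517/3484 - K)
y(28)/81961 = (-213517/3484 - 1*28)/81961 = (-213517/3484 - 28)*(1/81961) = -311069/3484*1/81961 = -28279/25959284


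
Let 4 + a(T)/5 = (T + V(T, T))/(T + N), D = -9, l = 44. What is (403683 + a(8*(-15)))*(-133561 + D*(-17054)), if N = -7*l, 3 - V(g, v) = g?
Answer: 3442397398825/428 ≈ 8.0430e+9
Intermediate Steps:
V(g, v) = 3 - g
N = -308 (N = -7*44 = -308)
a(T) = -20 + 15/(-308 + T) (a(T) = -20 + 5*((T + (3 - T))/(T - 308)) = -20 + 5*(3/(-308 + T)) = -20 + 15/(-308 + T))
(403683 + a(8*(-15)))*(-133561 + D*(-17054)) = (403683 + 5*(1235 - 32*(-15))/(-308 + 8*(-15)))*(-133561 - 9*(-17054)) = (403683 + 5*(1235 - 4*(-120))/(-308 - 120))*(-133561 + 153486) = (403683 + 5*(1235 + 480)/(-428))*19925 = (403683 + 5*(-1/428)*1715)*19925 = (403683 - 8575/428)*19925 = (172767749/428)*19925 = 3442397398825/428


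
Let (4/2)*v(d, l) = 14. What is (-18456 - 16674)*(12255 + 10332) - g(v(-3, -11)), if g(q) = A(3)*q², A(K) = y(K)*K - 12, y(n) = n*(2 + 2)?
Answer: -793482486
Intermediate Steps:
y(n) = 4*n (y(n) = n*4 = 4*n)
v(d, l) = 7 (v(d, l) = (½)*14 = 7)
A(K) = -12 + 4*K² (A(K) = (4*K)*K - 12 = 4*K² - 12 = -12 + 4*K²)
g(q) = 24*q² (g(q) = (-12 + 4*3²)*q² = (-12 + 4*9)*q² = (-12 + 36)*q² = 24*q²)
(-18456 - 16674)*(12255 + 10332) - g(v(-3, -11)) = (-18456 - 16674)*(12255 + 10332) - 24*7² = -35130*22587 - 24*49 = -793481310 - 1*1176 = -793481310 - 1176 = -793482486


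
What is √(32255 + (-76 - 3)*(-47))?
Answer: 8*√562 ≈ 189.65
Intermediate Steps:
√(32255 + (-76 - 3)*(-47)) = √(32255 - 79*(-47)) = √(32255 + 3713) = √35968 = 8*√562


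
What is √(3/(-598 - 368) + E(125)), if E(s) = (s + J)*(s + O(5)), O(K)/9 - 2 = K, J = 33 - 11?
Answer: √2865410702/322 ≈ 166.24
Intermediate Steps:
J = 22
O(K) = 18 + 9*K
E(s) = (22 + s)*(63 + s) (E(s) = (s + 22)*(s + (18 + 9*5)) = (22 + s)*(s + (18 + 45)) = (22 + s)*(s + 63) = (22 + s)*(63 + s))
√(3/(-598 - 368) + E(125)) = √(3/(-598 - 368) + (1386 + 125² + 85*125)) = √(3/(-966) + (1386 + 15625 + 10625)) = √(-1/966*3 + 27636) = √(-1/322 + 27636) = √(8898791/322) = √2865410702/322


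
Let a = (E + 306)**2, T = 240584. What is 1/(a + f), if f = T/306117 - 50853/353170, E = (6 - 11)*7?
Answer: 108111340890/7939874386385969 ≈ 1.3616e-5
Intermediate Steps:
E = -35 (E = -5*7 = -35)
a = 73441 (a = (-35 + 306)**2 = 271**2 = 73441)
f = 69400083479/108111340890 (f = 240584/306117 - 50853/353170 = 69400083479/108111340890 ≈ 0.64193)
1/(a + f) = 1/(73441 + 69400083479/108111340890) = 1/(7939874386385969/108111340890) = 108111340890/7939874386385969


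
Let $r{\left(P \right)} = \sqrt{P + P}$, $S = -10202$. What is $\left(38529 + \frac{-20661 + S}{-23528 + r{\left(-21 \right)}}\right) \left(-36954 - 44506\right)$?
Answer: $- \frac{868734340084761140}{276783413} - \frac{1257049990 i \sqrt{42}}{276783413} \approx -3.1387 \cdot 10^{9} - 29.433 i$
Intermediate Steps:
$r{\left(P \right)} = \sqrt{2} \sqrt{P}$ ($r{\left(P \right)} = \sqrt{2 P} = \sqrt{2} \sqrt{P}$)
$\left(38529 + \frac{-20661 + S}{-23528 + r{\left(-21 \right)}}\right) \left(-36954 - 44506\right) = \left(38529 + \frac{-20661 - 10202}{-23528 + \sqrt{2} \sqrt{-21}}\right) \left(-36954 - 44506\right) = \left(38529 - \frac{30863}{-23528 + \sqrt{2} i \sqrt{21}}\right) \left(-81460\right) = \left(38529 - \frac{30863}{-23528 + i \sqrt{42}}\right) \left(-81460\right) = -3138572340 + \frac{2514099980}{-23528 + i \sqrt{42}}$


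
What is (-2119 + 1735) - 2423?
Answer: -2807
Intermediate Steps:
(-2119 + 1735) - 2423 = -384 - 2423 = -2807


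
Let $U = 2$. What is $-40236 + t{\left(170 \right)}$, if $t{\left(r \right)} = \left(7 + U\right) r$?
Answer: $-38706$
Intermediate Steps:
$t{\left(r \right)} = 9 r$ ($t{\left(r \right)} = \left(7 + 2\right) r = 9 r$)
$-40236 + t{\left(170 \right)} = -40236 + 9 \cdot 170 = -40236 + 1530 = -38706$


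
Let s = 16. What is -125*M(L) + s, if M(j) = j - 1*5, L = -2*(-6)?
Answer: -859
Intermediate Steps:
L = 12
M(j) = -5 + j (M(j) = j - 5 = -5 + j)
-125*M(L) + s = -125*(-5 + 12) + 16 = -125*7 + 16 = -875 + 16 = -859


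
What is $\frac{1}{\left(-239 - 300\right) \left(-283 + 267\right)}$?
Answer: $\frac{1}{8624} \approx 0.00011596$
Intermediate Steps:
$\frac{1}{\left(-239 - 300\right) \left(-283 + 267\right)} = \frac{1}{\left(-539\right) \left(-16\right)} = \frac{1}{8624}$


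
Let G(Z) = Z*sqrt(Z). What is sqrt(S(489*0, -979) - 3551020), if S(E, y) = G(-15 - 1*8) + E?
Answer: sqrt(-3551020 - 23*I*sqrt(23)) ≈ 0.03 - 1884.4*I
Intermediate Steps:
G(Z) = Z**(3/2)
S(E, y) = E - 23*I*sqrt(23) (S(E, y) = (-15 - 1*8)**(3/2) + E = (-15 - 8)**(3/2) + E = (-23)**(3/2) + E = -23*I*sqrt(23) + E = E - 23*I*sqrt(23))
sqrt(S(489*0, -979) - 3551020) = sqrt((489*0 - 23*I*sqrt(23)) - 3551020) = sqrt((0 - 23*I*sqrt(23)) - 3551020) = sqrt(-23*I*sqrt(23) - 3551020) = sqrt(-3551020 - 23*I*sqrt(23))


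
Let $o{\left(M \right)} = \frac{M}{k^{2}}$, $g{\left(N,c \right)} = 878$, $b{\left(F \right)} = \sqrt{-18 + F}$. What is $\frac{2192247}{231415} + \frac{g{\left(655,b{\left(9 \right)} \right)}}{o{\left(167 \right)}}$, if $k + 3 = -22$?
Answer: $\frac{127355086499}{38646305} \approx 3295.4$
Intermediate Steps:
$k = -25$ ($k = -3 - 22 = -25$)
$o{\left(M \right)} = \frac{M}{625}$ ($o{\left(M \right)} = \frac{M}{\left(-25\right)^{2}} = \frac{M}{625}$)
$\frac{2192247}{231415} + \frac{g{\left(655,b{\left(9 \right)} \right)}}{o{\left(167 \right)}} = \frac{2192247}{231415} + \frac{878}{\frac{1}{625} \cdot 167} = 2192247 \cdot \frac{1}{231415} + \frac{878}{\frac{167}{625}} = \frac{2192247}{231415} + 878 \cdot \frac{625}{167} = \frac{2192247}{231415} + \frac{548750}{167} = \frac{127355086499}{38646305}$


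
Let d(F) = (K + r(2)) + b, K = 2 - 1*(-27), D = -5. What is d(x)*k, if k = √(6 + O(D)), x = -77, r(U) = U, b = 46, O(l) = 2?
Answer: 154*√2 ≈ 217.79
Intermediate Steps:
K = 29 (K = 2 + 27 = 29)
d(F) = 77 (d(F) = (29 + 2) + 46 = 31 + 46 = 77)
k = 2*√2 (k = √(6 + 2) = √8 = 2*√2 ≈ 2.8284)
d(x)*k = 77*(2*√2) = 154*√2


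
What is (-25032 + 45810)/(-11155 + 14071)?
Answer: 3463/486 ≈ 7.1255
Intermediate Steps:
(-25032 + 45810)/(-11155 + 14071) = 20778/2916 = 20778*(1/2916) = 3463/486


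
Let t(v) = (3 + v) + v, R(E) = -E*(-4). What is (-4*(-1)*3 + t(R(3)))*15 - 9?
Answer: 576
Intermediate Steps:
R(E) = 4*E (R(E) = -(-4)*E = 4*E)
t(v) = 3 + 2*v
(-4*(-1)*3 + t(R(3)))*15 - 9 = (-4*(-1)*3 + (3 + 2*(4*3)))*15 - 9 = (4*3 + (3 + 2*12))*15 - 9 = (12 + (3 + 24))*15 - 9 = (12 + 27)*15 - 9 = 39*15 - 9 = 585 - 9 = 576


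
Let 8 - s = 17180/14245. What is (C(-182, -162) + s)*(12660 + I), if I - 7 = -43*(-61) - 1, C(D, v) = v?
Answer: -6760520598/2849 ≈ -2.3729e+6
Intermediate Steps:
s = 19356/2849 (s = 8 - 17180/14245 = 8 - 1*3436/2849 = 8 - 3436/2849 = 19356/2849 ≈ 6.7940)
I = 2629 (I = 7 + (-43*(-61) - 1) = 7 + (2623 - 1) = 7 + 2622 = 2629)
(C(-182, -162) + s)*(12660 + I) = (-162 + 19356/2849)*(12660 + 2629) = -442182/2849*15289 = -6760520598/2849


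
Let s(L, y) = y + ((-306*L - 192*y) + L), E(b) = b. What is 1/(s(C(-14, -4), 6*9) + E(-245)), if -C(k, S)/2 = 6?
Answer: -1/6899 ≈ -0.00014495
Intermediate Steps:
C(k, S) = -12 (C(k, S) = -2*6 = -12)
s(L, y) = -305*L - 191*y (s(L, y) = y + (-305*L - 192*y) = -305*L - 191*y)
1/(s(C(-14, -4), 6*9) + E(-245)) = 1/((-305*(-12) - 1146*9) - 245) = 1/((3660 - 191*54) - 245) = 1/((3660 - 10314) - 245) = 1/(-6654 - 245) = 1/(-6899) = -1/6899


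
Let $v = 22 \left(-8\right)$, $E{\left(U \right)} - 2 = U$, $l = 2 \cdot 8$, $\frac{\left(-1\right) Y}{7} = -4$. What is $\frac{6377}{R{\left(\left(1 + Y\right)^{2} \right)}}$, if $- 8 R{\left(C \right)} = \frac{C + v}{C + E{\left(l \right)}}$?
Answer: $- \frac{6260392}{95} \approx -65899.0$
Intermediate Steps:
$Y = 28$ ($Y = \left(-7\right) \left(-4\right) = 28$)
$l = 16$
$E{\left(U \right)} = 2 + U$
$v = -176$
$R{\left(C \right)} = - \frac{-176 + C}{8 \left(18 + C\right)}$ ($R{\left(C \right)} = - \frac{\left(C - 176\right) \frac{1}{C + \left(2 + 16\right)}}{8} = - \frac{\left(-176 + C\right) \frac{1}{C + 18}}{8} = - \frac{\left(-176 + C\right) \frac{1}{18 + C}}{8} = - \frac{\frac{1}{18 + C} \left(-176 + C\right)}{8} = - \frac{-176 + C}{8 \left(18 + C\right)}$)
$\frac{6377}{R{\left(\left(1 + Y\right)^{2} \right)}} = \frac{6377}{\frac{1}{8} \frac{1}{18 + \left(1 + 28\right)^{2}} \left(176 - \left(1 + 28\right)^{2}\right)} = \frac{6377}{\frac{1}{8} \frac{1}{18 + 29^{2}} \left(176 - 29^{2}\right)} = \frac{6377}{\frac{1}{8} \frac{1}{18 + 841} \left(176 - 841\right)} = \frac{6377}{\frac{1}{8} \cdot \frac{1}{859} \left(176 - 841\right)} = \frac{6377}{\frac{1}{8} \cdot \frac{1}{859} \left(-665\right)} = \frac{6377}{- \frac{665}{6872}} = 6377 \left(- \frac{6872}{665}\right) = - \frac{6260392}{95}$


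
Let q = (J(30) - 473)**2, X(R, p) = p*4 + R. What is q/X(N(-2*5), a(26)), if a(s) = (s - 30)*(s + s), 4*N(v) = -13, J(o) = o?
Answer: -784996/3341 ≈ -234.96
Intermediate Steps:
N(v) = -13/4 (N(v) = (1/4)*(-13) = -13/4)
a(s) = 2*s*(-30 + s) (a(s) = (-30 + s)*(2*s) = 2*s*(-30 + s))
X(R, p) = R + 4*p (X(R, p) = 4*p + R = R + 4*p)
q = 196249 (q = (30 - 473)**2 = (-443)**2 = 196249)
q/X(N(-2*5), a(26)) = 196249/(-13/4 + 4*(2*26*(-30 + 26))) = 196249/(-13/4 + 4*(2*26*(-4))) = 196249/(-13/4 + 4*(-208)) = 196249/(-13/4 - 832) = 196249/(-3341/4) = 196249*(-4/3341) = -784996/3341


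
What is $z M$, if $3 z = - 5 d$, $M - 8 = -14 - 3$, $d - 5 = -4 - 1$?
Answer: $0$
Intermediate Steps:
$d = 0$ ($d = 5 - 5 = 0$)
$M = -9$ ($M = 8 - 17 = -9$)
$z = 0$ ($z = \frac{\left(-5\right) 0}{3} = \frac{1}{3} \cdot 0 = 0$)
$z M = 0 \left(-9\right) = 0$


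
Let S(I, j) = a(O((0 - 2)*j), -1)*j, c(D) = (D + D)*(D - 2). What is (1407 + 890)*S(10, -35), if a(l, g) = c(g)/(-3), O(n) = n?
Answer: 160790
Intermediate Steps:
c(D) = 2*D*(-2 + D) (c(D) = (2*D)*(-2 + D) = 2*D*(-2 + D))
a(l, g) = -2*g*(-2 + g)/3 (a(l, g) = (2*g*(-2 + g))/(-3) = (2*g*(-2 + g))*(-⅓) = -2*g*(-2 + g)/3)
S(I, j) = -2*j (S(I, j) = ((⅔)*(-1)*(2 - 1*(-1)))*j = ((⅔)*(-1)*(2 + 1))*j = ((⅔)*(-1)*3)*j = -2*j)
(1407 + 890)*S(10, -35) = (1407 + 890)*(-2*(-35)) = 2297*70 = 160790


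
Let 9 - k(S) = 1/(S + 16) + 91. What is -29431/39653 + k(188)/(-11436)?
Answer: -3578816833/4868854128 ≈ -0.73504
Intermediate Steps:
k(S) = -82 - 1/(16 + S) (k(S) = 9 - (1/(S + 16) + 91) = 9 - (1/(16 + S) + 91) = 9 - (91 + 1/(16 + S)) = 9 + (-91 - 1/(16 + S)) = -82 - 1/(16 + S))
-29431/39653 + k(188)/(-11436) = -29431/39653 + ((-1313 - 82*188)/(16 + 188))/(-11436) = -29431*1/39653 + ((-1313 - 15416)/204)*(-1/11436) = -1549/2087 + ((1/204)*(-16729))*(-1/11436) = -1549/2087 - 16729/204*(-1/11436) = -1549/2087 + 16729/2332944 = -3578816833/4868854128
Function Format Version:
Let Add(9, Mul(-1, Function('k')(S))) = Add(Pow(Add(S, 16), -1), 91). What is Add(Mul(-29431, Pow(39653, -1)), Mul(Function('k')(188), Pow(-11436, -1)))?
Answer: Rational(-3578816833, 4868854128) ≈ -0.73504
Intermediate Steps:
Function('k')(S) = Add(-82, Mul(-1, Pow(Add(16, S), -1))) (Function('k')(S) = Add(9, Mul(-1, Add(Pow(Add(S, 16), -1), 91))) = Add(9, Mul(-1, Add(Pow(Add(16, S), -1), 91))) = Add(9, Mul(-1, Add(91, Pow(Add(16, S), -1)))) = Add(9, Add(-91, Mul(-1, Pow(Add(16, S), -1)))) = Add(-82, Mul(-1, Pow(Add(16, S), -1))))
Add(Mul(-29431, Pow(39653, -1)), Mul(Function('k')(188), Pow(-11436, -1))) = Add(Mul(-29431, Pow(39653, -1)), Mul(Mul(Pow(Add(16, 188), -1), Add(-1313, Mul(-82, 188))), Pow(-11436, -1))) = Add(Mul(-29431, Rational(1, 39653)), Mul(Mul(Pow(204, -1), Add(-1313, -15416)), Rational(-1, 11436))) = Add(Rational(-1549, 2087), Mul(Mul(Rational(1, 204), -16729), Rational(-1, 11436))) = Add(Rational(-1549, 2087), Mul(Rational(-16729, 204), Rational(-1, 11436))) = Add(Rational(-1549, 2087), Rational(16729, 2332944)) = Rational(-3578816833, 4868854128)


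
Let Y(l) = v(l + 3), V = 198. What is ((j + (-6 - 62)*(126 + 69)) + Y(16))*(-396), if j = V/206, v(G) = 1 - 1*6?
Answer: 541013616/103 ≈ 5.2526e+6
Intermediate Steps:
v(G) = -5 (v(G) = 1 - 6 = -5)
Y(l) = -5
j = 99/103 (j = 198/206 = 198*(1/206) = 99/103 ≈ 0.96117)
((j + (-6 - 62)*(126 + 69)) + Y(16))*(-396) = ((99/103 + (-6 - 62)*(126 + 69)) - 5)*(-396) = ((99/103 - 68*195) - 5)*(-396) = ((99/103 - 13260) - 5)*(-396) = (-1365681/103 - 5)*(-396) = -1366196/103*(-396) = 541013616/103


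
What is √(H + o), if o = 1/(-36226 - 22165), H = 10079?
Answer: 6*√954567776478/58391 ≈ 100.39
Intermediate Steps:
o = -1/58391 (o = 1/(-58391) = -1/58391 ≈ -1.7126e-5)
√(H + o) = √(10079 - 1/58391) = √(588522888/58391) = 6*√954567776478/58391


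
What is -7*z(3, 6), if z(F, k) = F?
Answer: -21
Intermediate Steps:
-7*z(3, 6) = -7*3 = -21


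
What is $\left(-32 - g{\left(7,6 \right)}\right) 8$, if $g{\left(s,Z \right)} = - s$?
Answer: $-200$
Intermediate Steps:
$\left(-32 - g{\left(7,6 \right)}\right) 8 = \left(-32 - \left(-1\right) 7\right) 8 = \left(-32 - -7\right) 8 = \left(-32 + 7\right) 8 = \left(-25\right) 8 = -200$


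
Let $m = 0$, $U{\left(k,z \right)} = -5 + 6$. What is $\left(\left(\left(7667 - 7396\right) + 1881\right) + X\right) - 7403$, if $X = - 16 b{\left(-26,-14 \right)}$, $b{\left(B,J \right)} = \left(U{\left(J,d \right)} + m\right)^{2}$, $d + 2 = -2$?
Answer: $-5267$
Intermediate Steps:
$d = -4$ ($d = -2 - 2 = -4$)
$U{\left(k,z \right)} = 1$
$b{\left(B,J \right)} = 1$ ($b{\left(B,J \right)} = \left(1 + 0\right)^{2} = 1^{2} = 1$)
$X = -16$ ($X = \left(-16\right) 1 = -16$)
$\left(\left(\left(7667 - 7396\right) + 1881\right) + X\right) - 7403 = \left(\left(\left(7667 - 7396\right) + 1881\right) - 16\right) - 7403 = \left(\left(271 + 1881\right) - 16\right) - 7403 = \left(2152 - 16\right) - 7403 = 2136 - 7403 = -5267$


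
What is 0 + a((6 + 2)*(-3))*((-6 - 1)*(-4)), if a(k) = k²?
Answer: 16128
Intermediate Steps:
0 + a((6 + 2)*(-3))*((-6 - 1)*(-4)) = 0 + ((6 + 2)*(-3))²*((-6 - 1)*(-4)) = 0 + (8*(-3))²*(-7*(-4)) = 0 + (-24)²*28 = 0 + 576*28 = 0 + 16128 = 16128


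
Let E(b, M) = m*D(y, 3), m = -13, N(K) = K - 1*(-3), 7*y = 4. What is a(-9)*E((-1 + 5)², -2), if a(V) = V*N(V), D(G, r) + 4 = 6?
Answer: -1404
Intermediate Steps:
y = 4/7 (y = (⅐)*4 = 4/7 ≈ 0.57143)
N(K) = 3 + K (N(K) = K + 3 = 3 + K)
D(G, r) = 2 (D(G, r) = -4 + 6 = 2)
E(b, M) = -26 (E(b, M) = -13*2 = -26)
a(V) = V*(3 + V)
a(-9)*E((-1 + 5)², -2) = -9*(3 - 9)*(-26) = -9*(-6)*(-26) = 54*(-26) = -1404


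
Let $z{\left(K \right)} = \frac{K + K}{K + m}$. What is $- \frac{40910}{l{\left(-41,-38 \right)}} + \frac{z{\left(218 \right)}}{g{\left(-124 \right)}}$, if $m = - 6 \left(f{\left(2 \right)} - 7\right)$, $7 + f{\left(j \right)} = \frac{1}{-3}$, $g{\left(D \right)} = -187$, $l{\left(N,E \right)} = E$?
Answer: $\frac{15300231}{14212} \approx 1076.6$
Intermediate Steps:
$f{\left(j \right)} = - \frac{22}{3}$ ($f{\left(j \right)} = -7 + \frac{1}{-3} = -7 - \frac{1}{3} = - \frac{22}{3}$)
$m = 86$ ($m = - 6 \left(- \frac{22}{3} - 7\right) = \left(-6\right) \left(- \frac{43}{3}\right) = 86$)
$z{\left(K \right)} = \frac{2 K}{86 + K}$ ($z{\left(K \right)} = \frac{K + K}{K + 86} = \frac{2 K}{86 + K}$)
$- \frac{40910}{l{\left(-41,-38 \right)}} + \frac{z{\left(218 \right)}}{g{\left(-124 \right)}} = - \frac{40910}{-38} + \frac{2 \cdot 218 \frac{1}{86 + 218}}{-187} = \left(-40910\right) \left(- \frac{1}{38}\right) + 2 \cdot 218 \cdot \frac{1}{304} \left(- \frac{1}{187}\right) = \frac{20455}{19} + 2 \cdot 218 \cdot \frac{1}{304} \left(- \frac{1}{187}\right) = \frac{20455}{19} + \frac{109}{76} \left(- \frac{1}{187}\right) = \frac{20455}{19} - \frac{109}{14212} = \frac{15300231}{14212}$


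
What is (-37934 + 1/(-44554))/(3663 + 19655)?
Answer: -1690111437/1038910172 ≈ -1.6268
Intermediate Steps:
(-37934 + 1/(-44554))/(3663 + 19655) = (-37934 - 1/44554)/23318 = -1690111437/44554*1/23318 = -1690111437/1038910172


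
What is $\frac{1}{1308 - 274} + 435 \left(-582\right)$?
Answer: $- \frac{261777779}{1034} \approx -2.5317 \cdot 10^{5}$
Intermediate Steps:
$\frac{1}{1308 - 274} + 435 \left(-582\right) = \frac{1}{1034} - 253170 = - \frac{261777779}{1034}$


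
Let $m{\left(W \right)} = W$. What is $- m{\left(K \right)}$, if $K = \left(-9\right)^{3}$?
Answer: $729$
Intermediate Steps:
$K = -729$
$- m{\left(K \right)} = \left(-1\right) \left(-729\right) = 729$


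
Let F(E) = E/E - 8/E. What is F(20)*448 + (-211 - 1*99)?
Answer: -206/5 ≈ -41.200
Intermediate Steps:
F(E) = 1 - 8/E
F(20)*448 + (-211 - 1*99) = ((-8 + 20)/20)*448 + (-211 - 1*99) = ((1/20)*12)*448 + (-211 - 99) = (⅗)*448 - 310 = 1344/5 - 310 = -206/5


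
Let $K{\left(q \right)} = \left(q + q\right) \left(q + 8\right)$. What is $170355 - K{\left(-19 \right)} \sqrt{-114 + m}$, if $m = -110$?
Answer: $170355 - 1672 i \sqrt{14} \approx 1.7036 \cdot 10^{5} - 6256.1 i$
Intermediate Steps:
$K{\left(q \right)} = 2 q \left(8 + q\right)$
$170355 - K{\left(-19 \right)} \sqrt{-114 + m} = 170355 - 2 \left(-19\right) \left(8 - 19\right) \sqrt{-114 - 110} = 170355 - 2 \left(-19\right) \left(-11\right) \sqrt{-224} = 170355 - 418 \cdot 4 i \sqrt{14} = 170355 - 1672 i \sqrt{14}$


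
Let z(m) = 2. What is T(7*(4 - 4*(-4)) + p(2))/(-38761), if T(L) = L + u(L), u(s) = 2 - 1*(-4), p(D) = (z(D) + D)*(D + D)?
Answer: -162/38761 ≈ -0.0041795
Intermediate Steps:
p(D) = 2*D*(2 + D) (p(D) = (2 + D)*(D + D) = (2 + D)*(2*D) = 2*D*(2 + D))
u(s) = 6 (u(s) = 2 + 4 = 6)
T(L) = 6 + L (T(L) = L + 6 = 6 + L)
T(7*(4 - 4*(-4)) + p(2))/(-38761) = (6 + (7*(4 - 4*(-4)) + 2*2*(2 + 2)))/(-38761) = (6 + (7*(4 + 16) + 2*2*4))*(-1/38761) = (6 + (7*20 + 16))*(-1/38761) = (6 + (140 + 16))*(-1/38761) = (6 + 156)*(-1/38761) = 162*(-1/38761) = -162/38761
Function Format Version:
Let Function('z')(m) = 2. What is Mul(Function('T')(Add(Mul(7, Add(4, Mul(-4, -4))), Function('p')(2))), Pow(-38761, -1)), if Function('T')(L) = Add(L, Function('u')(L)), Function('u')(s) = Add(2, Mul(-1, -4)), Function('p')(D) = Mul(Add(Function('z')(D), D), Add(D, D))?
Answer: Rational(-162, 38761) ≈ -0.0041795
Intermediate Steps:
Function('p')(D) = Mul(2, D, Add(2, D)) (Function('p')(D) = Mul(Add(2, D), Add(D, D)) = Mul(Add(2, D), Mul(2, D)) = Mul(2, D, Add(2, D)))
Function('u')(s) = 6 (Function('u')(s) = Add(2, 4) = 6)
Function('T')(L) = Add(6, L) (Function('T')(L) = Add(L, 6) = Add(6, L))
Mul(Function('T')(Add(Mul(7, Add(4, Mul(-4, -4))), Function('p')(2))), Pow(-38761, -1)) = Mul(Add(6, Add(Mul(7, Add(4, Mul(-4, -4))), Mul(2, 2, Add(2, 2)))), Pow(-38761, -1)) = Mul(Add(6, Add(Mul(7, Add(4, 16)), Mul(2, 2, 4))), Rational(-1, 38761)) = Mul(Add(6, Add(Mul(7, 20), 16)), Rational(-1, 38761)) = Mul(Add(6, Add(140, 16)), Rational(-1, 38761)) = Mul(Add(6, 156), Rational(-1, 38761)) = Mul(162, Rational(-1, 38761)) = Rational(-162, 38761)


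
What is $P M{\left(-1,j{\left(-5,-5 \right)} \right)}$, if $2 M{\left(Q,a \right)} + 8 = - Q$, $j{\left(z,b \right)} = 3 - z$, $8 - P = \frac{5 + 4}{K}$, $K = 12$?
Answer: $- \frac{203}{8} \approx -25.375$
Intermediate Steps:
$P = \frac{29}{4}$ ($P = 8 - \frac{5 + 4}{12} = 8 - 9 \cdot \frac{1}{12} = 8 - \frac{3}{4} = \frac{29}{4} \approx 7.25$)
$M{\left(Q,a \right)} = -4 - \frac{Q}{2}$ ($M{\left(Q,a \right)} = -4 + \frac{\left(-1\right) Q}{2} = -4 - \frac{Q}{2}$)
$P M{\left(-1,j{\left(-5,-5 \right)} \right)} = \frac{29 \left(-4 - - \frac{1}{2}\right)}{4} = \frac{29 \left(-4 + \frac{1}{2}\right)}{4} = \frac{29}{4} \left(- \frac{7}{2}\right) = - \frac{203}{8}$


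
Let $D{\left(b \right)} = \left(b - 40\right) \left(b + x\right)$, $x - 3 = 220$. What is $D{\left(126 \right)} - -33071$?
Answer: $63085$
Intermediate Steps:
$x = 223$ ($x = 3 + 220 = 223$)
$D{\left(b \right)} = \left(-40 + b\right) \left(223 + b\right)$ ($D{\left(b \right)} = \left(b - 40\right) \left(b + 223\right) = \left(-40 + b\right) \left(223 + b\right)$)
$D{\left(126 \right)} - -33071 = \left(-8920 + 126^{2} + 183 \cdot 126\right) - -33071 = \left(-8920 + 15876 + 23058\right) + 33071 = 30014 + 33071 = 63085$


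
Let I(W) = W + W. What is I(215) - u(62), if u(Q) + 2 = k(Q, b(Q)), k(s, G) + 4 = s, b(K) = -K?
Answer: 374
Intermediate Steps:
I(W) = 2*W
k(s, G) = -4 + s
u(Q) = -6 + Q (u(Q) = -2 + (-4 + Q) = -6 + Q)
I(215) - u(62) = 2*215 - (-6 + 62) = 430 - 1*56 = 430 - 56 = 374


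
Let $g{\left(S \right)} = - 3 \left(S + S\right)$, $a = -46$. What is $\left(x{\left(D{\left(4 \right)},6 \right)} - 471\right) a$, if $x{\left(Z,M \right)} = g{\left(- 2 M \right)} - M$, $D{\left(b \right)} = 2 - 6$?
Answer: $18630$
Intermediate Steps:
$g{\left(S \right)} = - 6 S$ ($g{\left(S \right)} = - 3 \cdot 2 S = - 6 S$)
$D{\left(b \right)} = -4$ ($D{\left(b \right)} = 2 - 6 = -4$)
$x{\left(Z,M \right)} = 11 M$ ($x{\left(Z,M \right)} = - 6 \left(- 2 M\right) - M = 12 M - M = 11 M$)
$\left(x{\left(D{\left(4 \right)},6 \right)} - 471\right) a = \left(11 \cdot 6 - 471\right) \left(-46\right) = \left(66 - 471\right) \left(-46\right) = \left(-405\right) \left(-46\right) = 18630$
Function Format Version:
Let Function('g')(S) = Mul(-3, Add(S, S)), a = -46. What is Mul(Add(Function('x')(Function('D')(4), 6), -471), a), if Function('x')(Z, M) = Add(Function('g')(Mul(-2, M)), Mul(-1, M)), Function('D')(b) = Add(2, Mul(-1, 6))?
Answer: 18630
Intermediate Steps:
Function('g')(S) = Mul(-6, S) (Function('g')(S) = Mul(-3, Mul(2, S)) = Mul(-6, S))
Function('D')(b) = -4 (Function('D')(b) = Add(2, -6) = -4)
Function('x')(Z, M) = Mul(11, M) (Function('x')(Z, M) = Add(Mul(-6, Mul(-2, M)), Mul(-1, M)) = Add(Mul(12, M), Mul(-1, M)) = Mul(11, M))
Mul(Add(Function('x')(Function('D')(4), 6), -471), a) = Mul(Add(Mul(11, 6), -471), -46) = Mul(Add(66, -471), -46) = Mul(-405, -46) = 18630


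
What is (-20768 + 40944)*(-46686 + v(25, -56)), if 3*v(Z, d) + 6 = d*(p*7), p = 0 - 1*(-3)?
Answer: -949886080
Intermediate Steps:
p = 3 (p = 0 + 3 = 3)
v(Z, d) = -2 + 7*d (v(Z, d) = -2 + (d*(3*7))/3 = -2 + (d*21)/3 = -2 + (21*d)/3 = -2 + 7*d)
(-20768 + 40944)*(-46686 + v(25, -56)) = (-20768 + 40944)*(-46686 + (-2 + 7*(-56))) = 20176*(-46686 + (-2 - 392)) = 20176*(-46686 - 394) = 20176*(-47080) = -949886080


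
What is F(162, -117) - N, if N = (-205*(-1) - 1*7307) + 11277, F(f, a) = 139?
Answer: -4036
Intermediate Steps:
N = 4175 (N = (205 - 7307) + 11277 = -7102 + 11277 = 4175)
F(162, -117) - N = 139 - 1*4175 = 139 - 4175 = -4036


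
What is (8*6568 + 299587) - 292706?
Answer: 59425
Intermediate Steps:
(8*6568 + 299587) - 292706 = (52544 + 299587) - 292706 = 352131 - 292706 = 59425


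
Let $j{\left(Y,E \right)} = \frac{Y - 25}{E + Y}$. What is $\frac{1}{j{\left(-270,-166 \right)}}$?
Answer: $\frac{436}{295} \approx 1.478$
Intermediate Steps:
$j{\left(Y,E \right)} = \frac{-25 + Y}{E + Y}$
$\frac{1}{j{\left(-270,-166 \right)}} = \frac{1}{\frac{1}{-166 - 270} \left(-25 - 270\right)} = \frac{1}{\frac{1}{-436} \left(-295\right)} = \frac{1}{\left(- \frac{1}{436}\right) \left(-295\right)} = \frac{1}{\frac{295}{436}} = \frac{436}{295}$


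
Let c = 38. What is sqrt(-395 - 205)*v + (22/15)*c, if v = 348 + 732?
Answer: 836/15 + 10800*I*sqrt(6) ≈ 55.733 + 26455.0*I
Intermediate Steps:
v = 1080
sqrt(-395 - 205)*v + (22/15)*c = sqrt(-395 - 205)*1080 + (22/15)*38 = sqrt(-600)*1080 + (22*(1/15))*38 = (10*I*sqrt(6))*1080 + (22/15)*38 = 10800*I*sqrt(6) + 836/15 = 836/15 + 10800*I*sqrt(6)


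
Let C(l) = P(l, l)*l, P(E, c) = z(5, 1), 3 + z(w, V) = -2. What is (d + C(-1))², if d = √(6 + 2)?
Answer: 33 + 20*√2 ≈ 61.284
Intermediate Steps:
z(w, V) = -5 (z(w, V) = -3 - 2 = -5)
P(E, c) = -5
C(l) = -5*l
d = 2*√2 (d = √8 = 2*√2 ≈ 2.8284)
(d + C(-1))² = (2*√2 - 5*(-1))² = (2*√2 + 5)² = (5 + 2*√2)²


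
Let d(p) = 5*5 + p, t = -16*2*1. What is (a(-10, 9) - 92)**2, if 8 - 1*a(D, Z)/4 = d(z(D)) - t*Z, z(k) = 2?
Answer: 1742400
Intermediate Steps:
t = -32 (t = -4*8*1 = -32*1 = -32)
d(p) = 25 + p
a(D, Z) = -76 - 128*Z (a(D, Z) = 32 - 4*((25 + 2) - (-32)*Z) = 32 - 4*(27 + 32*Z) = 32 + (-108 - 128*Z) = -76 - 128*Z)
(a(-10, 9) - 92)**2 = ((-76 - 128*9) - 92)**2 = ((-76 - 1152) - 92)**2 = (-1228 - 92)**2 = (-1320)**2 = 1742400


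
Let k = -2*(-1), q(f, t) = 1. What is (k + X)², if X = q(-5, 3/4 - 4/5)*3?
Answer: 25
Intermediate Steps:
X = 3 (X = 1*3 = 3)
k = 2
(k + X)² = (2 + 3)² = 5² = 25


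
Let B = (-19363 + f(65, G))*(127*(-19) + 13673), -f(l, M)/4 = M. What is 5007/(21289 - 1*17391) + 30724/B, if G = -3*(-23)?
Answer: 276775970957/215496193930 ≈ 1.2844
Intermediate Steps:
G = 69
f(l, M) = -4*M
B = -221135140 (B = (-19363 - 4*69)*(127*(-19) + 13673) = (-19363 - 276)*(-2413 + 13673) = -19639*11260 = -221135140)
5007/(21289 - 1*17391) + 30724/B = 5007/(21289 - 1*17391) + 30724/(-221135140) = 5007/(21289 - 17391) + 30724*(-1/221135140) = 5007/3898 - 7681/55283785 = 276775970957/215496193930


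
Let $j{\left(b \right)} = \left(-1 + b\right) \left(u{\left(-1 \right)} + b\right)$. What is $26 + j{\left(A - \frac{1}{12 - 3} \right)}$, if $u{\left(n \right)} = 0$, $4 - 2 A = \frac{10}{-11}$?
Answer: $\frac{285682}{9801} \approx 29.148$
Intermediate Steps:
$A = \frac{27}{11}$ ($A = 2 - \frac{10 \frac{1}{-11}}{2} = 2 - \frac{10 \left(- \frac{1}{11}\right)}{2} = 2 - - \frac{5}{11} = 2 + \frac{5}{11} = \frac{27}{11} \approx 2.4545$)
$j{\left(b \right)} = b \left(-1 + b\right)$ ($j{\left(b \right)} = \left(-1 + b\right) \left(0 + b\right) = \left(-1 + b\right) b = b \left(-1 + b\right)$)
$26 + j{\left(A - \frac{1}{12 - 3} \right)} = 26 + \left(\frac{27}{11} - \frac{1}{12 - 3}\right) \left(-1 + \left(\frac{27}{11} - \frac{1}{12 - 3}\right)\right) = 26 + \left(\frac{27}{11} - \frac{1}{9}\right) \left(-1 + \left(\frac{27}{11} - \frac{1}{9}\right)\right) = 26 + \frac{232 \left(-1 + \frac{232}{99}\right)}{99} = 26 + \frac{232}{99} \cdot \frac{133}{99} = 26 + \frac{30856}{9801} = \frac{285682}{9801}$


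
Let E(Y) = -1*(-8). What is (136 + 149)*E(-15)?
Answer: 2280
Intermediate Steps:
E(Y) = 8
(136 + 149)*E(-15) = (136 + 149)*8 = 285*8 = 2280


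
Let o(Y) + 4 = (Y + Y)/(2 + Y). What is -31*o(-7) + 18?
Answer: 276/5 ≈ 55.200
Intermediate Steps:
o(Y) = -4 + 2*Y/(2 + Y) (o(Y) = -4 + (Y + Y)/(2 + Y) = -4 + (2*Y)/(2 + Y) = -4 + 2*Y/(2 + Y))
-31*o(-7) + 18 = -62*(-4 - 1*(-7))/(2 - 7) + 18 = -62*(-4 + 7)/(-5) + 18 = -62*(-1)*3/5 + 18 = -31*(-6/5) + 18 = 186/5 + 18 = 276/5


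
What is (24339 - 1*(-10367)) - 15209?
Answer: 19497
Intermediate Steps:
(24339 - 1*(-10367)) - 15209 = (24339 + 10367) - 15209 = 34706 - 15209 = 19497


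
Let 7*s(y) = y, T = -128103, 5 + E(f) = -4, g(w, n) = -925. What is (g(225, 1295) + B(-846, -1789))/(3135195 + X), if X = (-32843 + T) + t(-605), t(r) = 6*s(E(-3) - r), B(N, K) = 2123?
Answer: 8386/20823319 ≈ 0.00040272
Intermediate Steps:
E(f) = -9 (E(f) = -5 - 4 = -9)
s(y) = y/7
t(r) = -54/7 - 6*r/7 (t(r) = 6*((-9 - r)/7) = 6*(-9/7 - r/7) = -54/7 - 6*r/7)
X = -1123046/7 (X = (-32843 - 128103) + (-54/7 - 6/7*(-605)) = -160946 + (-54/7 + 3630/7) = -160946 + 3576/7 = -1123046/7 ≈ -1.6044e+5)
(g(225, 1295) + B(-846, -1789))/(3135195 + X) = (-925 + 2123)/(3135195 - 1123046/7) = 1198/(20823319/7) = 1198*(7/20823319) = 8386/20823319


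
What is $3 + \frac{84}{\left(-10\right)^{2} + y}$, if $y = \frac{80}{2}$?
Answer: $\frac{18}{5} \approx 3.6$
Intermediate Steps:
$y = 40$ ($y = 80 \cdot \frac{1}{2} = 40$)
$3 + \frac{84}{\left(-10\right)^{2} + y} = 3 + \frac{84}{\left(-10\right)^{2} + 40} = 3 + \frac{84}{100 + 40} = 3 + \frac{84}{140} = 3 + 84 \cdot \frac{1}{140} = 3 + \frac{3}{5} = \frac{18}{5}$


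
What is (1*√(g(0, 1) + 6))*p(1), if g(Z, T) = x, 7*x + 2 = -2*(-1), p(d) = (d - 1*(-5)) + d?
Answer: 7*√6 ≈ 17.146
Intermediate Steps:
p(d) = 5 + 2*d (p(d) = (d + 5) + d = (5 + d) + d = 5 + 2*d)
x = 0 (x = -2/7 + (-2*(-1))/7 = -2/7 + (⅐)*2 = -2/7 + 2/7 = 0)
g(Z, T) = 0
(1*√(g(0, 1) + 6))*p(1) = (1*√(0 + 6))*(5 + 2*1) = (1*√6)*(5 + 2) = √6*7 = 7*√6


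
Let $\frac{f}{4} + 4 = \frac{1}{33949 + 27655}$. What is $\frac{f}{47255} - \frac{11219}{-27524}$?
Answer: $\frac{125509492929}{308173209148} \approx 0.40727$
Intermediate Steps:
$f = - \frac{246415}{15401}$ ($f = -16 + \frac{4}{33949 + 27655} = -16 + \frac{4}{61604} = -16 + 4 \cdot \frac{1}{61604} = -16 + \frac{1}{15401} = - \frac{246415}{15401} \approx -16.0$)
$\frac{f}{47255} - \frac{11219}{-27524} = - \frac{246415}{15401 \cdot 47255} - \frac{11219}{-27524} = \left(- \frac{246415}{15401}\right) \frac{1}{47255} - - \frac{11219}{27524} = - \frac{3791}{11196527} + \frac{11219}{27524} = \frac{125509492929}{308173209148}$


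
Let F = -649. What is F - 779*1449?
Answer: -1129420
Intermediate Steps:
F - 779*1449 = -649 - 779*1449 = -649 - 1128771 = -1129420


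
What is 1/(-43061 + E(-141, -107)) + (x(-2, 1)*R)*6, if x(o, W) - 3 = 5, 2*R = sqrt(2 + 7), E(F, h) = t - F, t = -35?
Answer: 3092759/42955 ≈ 72.000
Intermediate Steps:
E(F, h) = -35 - F
R = 3/2 (R = sqrt(2 + 7)/2 = sqrt(9)/2 = (1/2)*3 = 3/2 ≈ 1.5000)
x(o, W) = 8 (x(o, W) = 3 + 5 = 8)
1/(-43061 + E(-141, -107)) + (x(-2, 1)*R)*6 = 1/(-43061 + (-35 - 1*(-141))) + (8*(3/2))*6 = 1/(-43061 + (-35 + 141)) + 12*6 = 1/(-43061 + 106) + 72 = 1/(-42955) + 72 = -1/42955 + 72 = 3092759/42955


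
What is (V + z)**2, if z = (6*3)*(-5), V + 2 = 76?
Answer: 256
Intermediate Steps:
V = 74 (V = -2 + 76 = 74)
z = -90 (z = 18*(-5) = -90)
(V + z)**2 = (74 - 90)**2 = (-16)**2 = 256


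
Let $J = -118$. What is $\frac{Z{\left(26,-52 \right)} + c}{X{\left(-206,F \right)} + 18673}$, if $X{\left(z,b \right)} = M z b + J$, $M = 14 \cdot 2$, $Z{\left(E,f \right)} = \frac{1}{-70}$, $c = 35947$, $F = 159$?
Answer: $- \frac{838763}{20966330} \approx -0.040005$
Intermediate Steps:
$Z{\left(E,f \right)} = - \frac{1}{70}$
$M = 28$
$X{\left(z,b \right)} = -118 + 28 b z$ ($X{\left(z,b \right)} = 28 z b - 118 = 28 b z - 118 = -118 + 28 b z$)
$\frac{Z{\left(26,-52 \right)} + c}{X{\left(-206,F \right)} + 18673} = \frac{- \frac{1}{70} + 35947}{\left(-118 + 28 \cdot 159 \left(-206\right)\right) + 18673} = \frac{2516289}{70 \left(\left(-118 - 917112\right) + 18673\right)} = \frac{2516289}{70 \left(-917230 + 18673\right)} = \frac{2516289}{70 \left(-898557\right)} = \frac{2516289}{70} \left(- \frac{1}{898557}\right) = - \frac{838763}{20966330}$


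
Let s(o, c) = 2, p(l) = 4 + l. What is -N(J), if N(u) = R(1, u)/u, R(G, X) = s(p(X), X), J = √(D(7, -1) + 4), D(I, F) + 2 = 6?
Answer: -√2/2 ≈ -0.70711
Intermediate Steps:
D(I, F) = 4 (D(I, F) = -2 + 6 = 4)
J = 2*√2 (J = √(4 + 4) = √8 = 2*√2 ≈ 2.8284)
R(G, X) = 2
N(u) = 2/u
-N(J) = -2/(2*√2) = -2*√2/4 = -√2/2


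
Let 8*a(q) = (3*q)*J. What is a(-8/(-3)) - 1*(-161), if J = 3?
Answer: 164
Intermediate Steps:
a(q) = 9*q/8 (a(q) = ((3*q)*3)/8 = (9*q)/8 = 9*q/8)
a(-8/(-3)) - 1*(-161) = 9*(-8/(-3))/8 - 1*(-161) = 9*(-8*(-1/3))/8 + 161 = (9/8)*(8/3) + 161 = 3 + 161 = 164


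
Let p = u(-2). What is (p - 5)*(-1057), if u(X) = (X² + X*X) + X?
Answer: -1057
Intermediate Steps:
u(X) = X + 2*X² (u(X) = (X² + X²) + X = 2*X² + X = X + 2*X²)
p = 6 (p = -2*(1 + 2*(-2)) = -2*(1 - 4) = -2*(-3) = 6)
(p - 5)*(-1057) = (6 - 5)*(-1057) = 1*(-1057) = -1057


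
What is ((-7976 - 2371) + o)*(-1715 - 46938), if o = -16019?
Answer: 1282784998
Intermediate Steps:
((-7976 - 2371) + o)*(-1715 - 46938) = ((-7976 - 2371) - 16019)*(-1715 - 46938) = (-10347 - 16019)*(-48653) = -26366*(-48653) = 1282784998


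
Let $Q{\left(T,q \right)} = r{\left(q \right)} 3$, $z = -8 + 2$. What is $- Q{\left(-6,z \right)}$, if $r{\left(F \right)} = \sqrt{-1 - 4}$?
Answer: $- 3 i \sqrt{5} \approx - 6.7082 i$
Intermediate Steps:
$z = -6$
$r{\left(F \right)} = i \sqrt{5}$ ($r{\left(F \right)} = \sqrt{-5} = i \sqrt{5}$)
$Q{\left(T,q \right)} = 3 i \sqrt{5}$ ($Q{\left(T,q \right)} = i \sqrt{5} \cdot 3 = 3 i \sqrt{5}$)
$- Q{\left(-6,z \right)} = - 3 i \sqrt{5}$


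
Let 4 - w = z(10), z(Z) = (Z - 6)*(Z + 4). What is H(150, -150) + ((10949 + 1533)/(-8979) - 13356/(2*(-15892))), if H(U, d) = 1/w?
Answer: -1834901933/1855025484 ≈ -0.98915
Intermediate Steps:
z(Z) = (-6 + Z)*(4 + Z)
w = -52 (w = 4 - (-24 + 10**2 - 2*10) = 4 - (-24 + 100 - 20) = 4 - 1*56 = 4 - 56 = -52)
H(U, d) = -1/52 (H(U, d) = 1/(-52) = -1/52)
H(150, -150) + ((10949 + 1533)/(-8979) - 13356/(2*(-15892))) = -1/52 + ((10949 + 1533)/(-8979) - 13356/(2*(-15892))) = -1/52 + (12482*(-1/8979) - 13356/(-31784)) = -1/52 + (-12482/8979 - 13356*(-1/31784)) = -1/52 + (-12482/8979 + 3339/7946) = -1/52 - 69201091/71347134 = -1834901933/1855025484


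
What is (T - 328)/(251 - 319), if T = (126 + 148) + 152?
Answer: -49/34 ≈ -1.4412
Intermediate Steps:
T = 426 (T = 274 + 152 = 426)
(T - 328)/(251 - 319) = (426 - 328)/(251 - 319) = 98/(-68) = 98*(-1/68) = -49/34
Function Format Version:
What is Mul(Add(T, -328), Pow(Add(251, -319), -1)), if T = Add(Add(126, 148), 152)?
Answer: Rational(-49, 34) ≈ -1.4412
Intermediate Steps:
T = 426 (T = Add(274, 152) = 426)
Mul(Add(T, -328), Pow(Add(251, -319), -1)) = Mul(Add(426, -328), Pow(Add(251, -319), -1)) = Mul(98, Pow(-68, -1)) = Mul(98, Rational(-1, 68)) = Rational(-49, 34)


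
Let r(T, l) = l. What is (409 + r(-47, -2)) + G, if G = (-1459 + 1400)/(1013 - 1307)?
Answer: 119717/294 ≈ 407.20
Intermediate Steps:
G = 59/294 (G = -59/(-294) = -59*(-1/294) = 59/294 ≈ 0.20068)
(409 + r(-47, -2)) + G = (409 - 2) + 59/294 = 407 + 59/294 = 119717/294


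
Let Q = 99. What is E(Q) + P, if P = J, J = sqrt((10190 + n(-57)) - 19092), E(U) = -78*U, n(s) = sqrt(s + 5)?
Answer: -7722 + sqrt(-8902 + 2*I*sqrt(13)) ≈ -7722.0 + 94.35*I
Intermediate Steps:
n(s) = sqrt(5 + s)
J = sqrt(-8902 + 2*I*sqrt(13)) (J = sqrt((10190 + sqrt(5 - 57)) - 19092) = sqrt((10190 + sqrt(-52)) - 19092) = sqrt((10190 + 2*I*sqrt(13)) - 19092) = sqrt(-8902 + 2*I*sqrt(13)) ≈ 0.0382 + 94.35*I)
P = sqrt(-8902 + 2*I*sqrt(13)) ≈ 0.0382 + 94.35*I
E(Q) + P = -78*99 + sqrt(-8902 + 2*I*sqrt(13)) = -7722 + sqrt(-8902 + 2*I*sqrt(13))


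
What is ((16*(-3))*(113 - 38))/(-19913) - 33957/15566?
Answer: -620148141/309965758 ≈ -2.0007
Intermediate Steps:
((16*(-3))*(113 - 38))/(-19913) - 33957/15566 = -48*75*(-1/19913) - 33957*1/15566 = -3600*(-1/19913) - 33957/15566 = 3600/19913 - 33957/15566 = -620148141/309965758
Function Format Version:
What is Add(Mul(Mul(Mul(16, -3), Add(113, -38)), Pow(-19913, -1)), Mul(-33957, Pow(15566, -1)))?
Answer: Rational(-620148141, 309965758) ≈ -2.0007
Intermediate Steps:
Add(Mul(Mul(Mul(16, -3), Add(113, -38)), Pow(-19913, -1)), Mul(-33957, Pow(15566, -1))) = Add(Mul(Mul(-48, 75), Rational(-1, 19913)), Mul(-33957, Rational(1, 15566))) = Add(Mul(-3600, Rational(-1, 19913)), Rational(-33957, 15566)) = Add(Rational(3600, 19913), Rational(-33957, 15566)) = Rational(-620148141, 309965758)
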